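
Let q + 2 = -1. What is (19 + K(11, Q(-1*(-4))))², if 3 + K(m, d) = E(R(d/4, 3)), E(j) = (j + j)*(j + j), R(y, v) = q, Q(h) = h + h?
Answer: 2704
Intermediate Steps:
Q(h) = 2*h
q = -3 (q = -2 - 1 = -3)
R(y, v) = -3
E(j) = 4*j² (E(j) = (2*j)*(2*j) = 4*j²)
K(m, d) = 33 (K(m, d) = -3 + 4*(-3)² = -3 + 4*9 = -3 + 36 = 33)
(19 + K(11, Q(-1*(-4))))² = (19 + 33)² = 52² = 2704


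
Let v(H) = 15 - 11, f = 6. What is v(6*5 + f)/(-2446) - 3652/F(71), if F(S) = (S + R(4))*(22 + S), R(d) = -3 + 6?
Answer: -2240080/4208343 ≈ -0.53230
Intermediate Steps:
R(d) = 3
v(H) = 4
F(S) = (3 + S)*(22 + S) (F(S) = (S + 3)*(22 + S) = (3 + S)*(22 + S))
v(6*5 + f)/(-2446) - 3652/F(71) = 4/(-2446) - 3652/(66 + 71² + 25*71) = 4*(-1/2446) - 3652/(66 + 5041 + 1775) = -2/1223 - 3652/6882 = -2/1223 - 3652*1/6882 = -2/1223 - 1826/3441 = -2240080/4208343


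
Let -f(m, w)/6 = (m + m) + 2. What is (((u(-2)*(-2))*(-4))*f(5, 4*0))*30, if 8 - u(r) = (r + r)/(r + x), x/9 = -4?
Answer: -2592000/19 ≈ -1.3642e+5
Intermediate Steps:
x = -36 (x = 9*(-4) = -36)
f(m, w) = -12 - 12*m (f(m, w) = -6*((m + m) + 2) = -6*(2*m + 2) = -6*(2 + 2*m) = -12 - 12*m)
u(r) = 8 - 2*r/(-36 + r) (u(r) = 8 - (r + r)/(r - 36) = 8 - 2*r/(-36 + r))
(((u(-2)*(-2))*(-4))*f(5, 4*0))*30 = ((((6*(-48 - 2)/(-36 - 2))*(-2))*(-4))*(-12 - 12*5))*30 = ((((6*(-50)/(-38))*(-2))*(-4))*(-12 - 60))*30 = ((((6*(-1/38)*(-50))*(-2))*(-4))*(-72))*30 = ((((150/19)*(-2))*(-4))*(-72))*30 = (-300/19*(-4)*(-72))*30 = ((1200/19)*(-72))*30 = -86400/19*30 = -2592000/19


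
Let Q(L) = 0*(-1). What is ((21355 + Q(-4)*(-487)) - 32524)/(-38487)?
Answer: 3723/12829 ≈ 0.29020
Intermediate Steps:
Q(L) = 0
((21355 + Q(-4)*(-487)) - 32524)/(-38487) = ((21355 + 0*(-487)) - 32524)/(-38487) = ((21355 + 0) - 32524)*(-1/38487) = (21355 - 32524)*(-1/38487) = -11169*(-1/38487) = 3723/12829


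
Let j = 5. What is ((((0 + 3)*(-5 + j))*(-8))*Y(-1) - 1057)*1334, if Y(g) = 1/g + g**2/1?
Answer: -1410038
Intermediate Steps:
Y(g) = 1/g + g**2 (Y(g) = 1/g + g**2*1 = 1/g + g**2)
((((0 + 3)*(-5 + j))*(-8))*Y(-1) - 1057)*1334 = ((((0 + 3)*(-5 + 5))*(-8))*((1 + (-1)**3)/(-1)) - 1057)*1334 = (((3*0)*(-8))*(-(1 - 1)) - 1057)*1334 = ((0*(-8))*(-1*0) - 1057)*1334 = (0*0 - 1057)*1334 = (0 - 1057)*1334 = -1057*1334 = -1410038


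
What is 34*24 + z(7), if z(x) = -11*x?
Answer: 739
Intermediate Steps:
34*24 + z(7) = 34*24 - 11*7 = 816 - 77 = 739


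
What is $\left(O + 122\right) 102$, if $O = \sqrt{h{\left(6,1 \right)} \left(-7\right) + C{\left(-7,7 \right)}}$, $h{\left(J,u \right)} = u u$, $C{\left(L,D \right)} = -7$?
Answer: $12444 + 102 i \sqrt{14} \approx 12444.0 + 381.65 i$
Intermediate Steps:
$h{\left(J,u \right)} = u^{2}$
$O = i \sqrt{14}$ ($O = \sqrt{1^{2} \left(-7\right) - 7} = \sqrt{1 \left(-7\right) - 7} = \sqrt{-7 - 7} = \sqrt{-14} = i \sqrt{14} \approx 3.7417 i$)
$\left(O + 122\right) 102 = \left(i \sqrt{14} + 122\right) 102 = \left(122 + i \sqrt{14}\right) 102 = 12444 + 102 i \sqrt{14}$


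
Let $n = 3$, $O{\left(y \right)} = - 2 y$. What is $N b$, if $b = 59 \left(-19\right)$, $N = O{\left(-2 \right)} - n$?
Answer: $-1121$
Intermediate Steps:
$N = 1$ ($N = \left(-2\right) \left(-2\right) - 3 = 4 - 3 = 1$)
$b = -1121$
$N b = 1 \left(-1121\right) = -1121$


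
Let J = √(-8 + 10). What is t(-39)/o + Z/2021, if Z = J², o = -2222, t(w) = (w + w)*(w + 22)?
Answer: -1337701/2245331 ≈ -0.59577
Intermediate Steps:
t(w) = 2*w*(22 + w) (t(w) = (2*w)*(22 + w) = 2*w*(22 + w))
J = √2 ≈ 1.4142
Z = 2 (Z = (√2)² = 2)
t(-39)/o + Z/2021 = (2*(-39)*(22 - 39))/(-2222) + 2/2021 = (2*(-39)*(-17))*(-1/2222) + 2*(1/2021) = 1326*(-1/2222) + 2/2021 = -663/1111 + 2/2021 = -1337701/2245331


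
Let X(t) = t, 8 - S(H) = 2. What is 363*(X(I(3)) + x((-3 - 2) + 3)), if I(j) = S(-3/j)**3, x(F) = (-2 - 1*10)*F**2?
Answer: 60984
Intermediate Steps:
S(H) = 6 (S(H) = 8 - 1*2 = 8 - 2 = 6)
x(F) = -12*F**2 (x(F) = (-2 - 10)*F**2 = -12*F**2)
I(j) = 216 (I(j) = 6**3 = 216)
363*(X(I(3)) + x((-3 - 2) + 3)) = 363*(216 - 12*((-3 - 2) + 3)**2) = 363*(216 - 12*(-5 + 3)**2) = 363*(216 - 12*(-2)**2) = 363*(216 - 12*4) = 363*(216 - 48) = 363*168 = 60984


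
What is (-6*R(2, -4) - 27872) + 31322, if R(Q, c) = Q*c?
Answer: 3498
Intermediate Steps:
(-6*R(2, -4) - 27872) + 31322 = (-12*(-4) - 27872) + 31322 = (-6*(-8) - 27872) + 31322 = (48 - 27872) + 31322 = -27824 + 31322 = 3498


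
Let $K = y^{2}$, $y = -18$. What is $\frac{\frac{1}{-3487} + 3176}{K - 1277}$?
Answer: $- \frac{11074711}{3323111} \approx -3.3326$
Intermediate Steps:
$K = 324$ ($K = \left(-18\right)^{2} = 324$)
$\frac{\frac{1}{-3487} + 3176}{K - 1277} = \frac{\frac{1}{-3487} + 3176}{324 - 1277} = \frac{- \frac{1}{3487} + 3176}{-953} = \frac{11074711}{3487} \left(- \frac{1}{953}\right) = - \frac{11074711}{3323111}$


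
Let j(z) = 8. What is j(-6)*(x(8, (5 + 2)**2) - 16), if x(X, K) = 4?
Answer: -96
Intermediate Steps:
j(-6)*(x(8, (5 + 2)**2) - 16) = 8*(4 - 16) = 8*(-12) = -96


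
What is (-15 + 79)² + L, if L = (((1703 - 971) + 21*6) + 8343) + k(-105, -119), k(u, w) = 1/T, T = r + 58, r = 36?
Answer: 1249919/94 ≈ 13297.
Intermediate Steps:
T = 94 (T = 36 + 58 = 94)
k(u, w) = 1/94
L = 864895/94 (L = (((1703 - 971) + 21*6) + 8343) + 1/94 = ((732 + 126) + 8343) + 1/94 = (858 + 8343) + 1/94 = 9201 + 1/94 = 864895/94 ≈ 9201.0)
(-15 + 79)² + L = (-15 + 79)² + 864895/94 = 64² + 864895/94 = 4096 + 864895/94 = 1249919/94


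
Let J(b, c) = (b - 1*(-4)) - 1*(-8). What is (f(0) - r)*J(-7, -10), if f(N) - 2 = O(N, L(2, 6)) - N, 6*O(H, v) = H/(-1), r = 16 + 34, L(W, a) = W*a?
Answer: -240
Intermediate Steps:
r = 50
O(H, v) = -H/6 (O(H, v) = (H/(-1))/6 = (H*(-1))/6 = (-H)/6 = -H/6)
J(b, c) = 12 + b (J(b, c) = (b + 4) + 8 = (4 + b) + 8 = 12 + b)
f(N) = 2 - 7*N/6 (f(N) = 2 + (-N/6 - N) = 2 - 7*N/6)
(f(0) - r)*J(-7, -10) = ((2 - 7/6*0) - 1*50)*(12 - 7) = ((2 + 0) - 50)*5 = (2 - 50)*5 = -48*5 = -240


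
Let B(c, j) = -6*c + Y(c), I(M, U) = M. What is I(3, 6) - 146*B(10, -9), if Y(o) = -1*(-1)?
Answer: 8617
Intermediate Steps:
Y(o) = 1
B(c, j) = 1 - 6*c (B(c, j) = -6*c + 1 = 1 - 6*c)
I(3, 6) - 146*B(10, -9) = 3 - 146*(1 - 6*10) = 3 - 146*(1 - 60) = 3 - 146*(-59) = 3 + 8614 = 8617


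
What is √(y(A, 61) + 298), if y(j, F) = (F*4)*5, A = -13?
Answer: √1518 ≈ 38.962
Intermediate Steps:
y(j, F) = 20*F (y(j, F) = (4*F)*5 = 20*F)
√(y(A, 61) + 298) = √(20*61 + 298) = √(1220 + 298) = √1518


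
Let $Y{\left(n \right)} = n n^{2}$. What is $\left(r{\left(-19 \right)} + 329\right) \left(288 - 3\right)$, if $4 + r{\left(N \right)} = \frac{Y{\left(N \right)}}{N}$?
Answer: $195510$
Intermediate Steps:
$Y{\left(n \right)} = n^{3}$
$r{\left(N \right)} = -4 + N^{2}$ ($r{\left(N \right)} = -4 + \frac{N^{3}}{N} = -4 + N^{2}$)
$\left(r{\left(-19 \right)} + 329\right) \left(288 - 3\right) = \left(\left(-4 + \left(-19\right)^{2}\right) + 329\right) \left(288 - 3\right) = \left(\left(-4 + 361\right) + 329\right) 285 = \left(357 + 329\right) 285 = 686 \cdot 285 = 195510$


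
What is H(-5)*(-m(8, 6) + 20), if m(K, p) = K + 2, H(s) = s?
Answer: -50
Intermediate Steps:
m(K, p) = 2 + K
H(-5)*(-m(8, 6) + 20) = -5*(-(2 + 8) + 20) = -5*(-1*10 + 20) = -5*(-10 + 20) = -5*10 = -50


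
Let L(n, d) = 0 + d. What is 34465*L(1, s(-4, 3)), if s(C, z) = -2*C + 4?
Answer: 413580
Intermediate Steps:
s(C, z) = 4 - 2*C
L(n, d) = d
34465*L(1, s(-4, 3)) = 34465*(4 - 2*(-4)) = 34465*(4 + 8) = 34465*12 = 413580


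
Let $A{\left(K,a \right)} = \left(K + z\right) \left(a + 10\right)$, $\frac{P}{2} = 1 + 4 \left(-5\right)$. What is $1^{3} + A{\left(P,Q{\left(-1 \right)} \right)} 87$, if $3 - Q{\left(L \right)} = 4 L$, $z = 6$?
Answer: $-47327$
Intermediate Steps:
$P = -38$ ($P = 2 \left(1 + 4 \left(-5\right)\right) = 2 \left(1 - 20\right) = 2 \left(-19\right) = -38$)
$Q{\left(L \right)} = 3 - 4 L$
$A{\left(K,a \right)} = \left(6 + K\right) \left(10 + a\right)$ ($A{\left(K,a \right)} = \left(K + 6\right) \left(a + 10\right) = \left(6 + K\right) \left(10 + a\right)$)
$1^{3} + A{\left(P,Q{\left(-1 \right)} \right)} 87 = 1^{3} + \left(60 + 6 \left(3 - -4\right) + 10 \left(-38\right) - 38 \left(3 - -4\right)\right) 87 = 1 + \left(60 + 6 \left(3 + 4\right) - 380 - 38 \left(3 + 4\right)\right) 87 = 1 + \left(60 + 6 \cdot 7 - 380 - 266\right) 87 = 1 + \left(60 + 42 - 380 - 266\right) 87 = 1 - 47328 = -47327$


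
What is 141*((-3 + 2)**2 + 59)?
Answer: 8460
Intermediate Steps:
141*((-3 + 2)**2 + 59) = 141*((-1)**2 + 59) = 141*(1 + 59) = 141*60 = 8460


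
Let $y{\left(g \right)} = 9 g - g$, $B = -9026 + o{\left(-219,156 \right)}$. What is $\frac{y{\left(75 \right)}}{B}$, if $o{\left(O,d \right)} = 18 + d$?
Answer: $- \frac{150}{2213} \approx -0.067781$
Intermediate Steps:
$B = -8852$ ($B = -9026 + \left(18 + 156\right) = -9026 + 174 = -8852$)
$y{\left(g \right)} = 8 g$
$\frac{y{\left(75 \right)}}{B} = \frac{8 \cdot 75}{-8852} = 600 \left(- \frac{1}{8852}\right) = - \frac{150}{2213}$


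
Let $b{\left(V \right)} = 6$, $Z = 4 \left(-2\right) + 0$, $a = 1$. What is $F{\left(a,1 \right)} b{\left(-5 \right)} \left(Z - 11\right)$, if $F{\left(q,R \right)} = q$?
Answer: $-114$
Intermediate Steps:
$Z = -8$ ($Z = -8 + 0 = -8$)
$F{\left(a,1 \right)} b{\left(-5 \right)} \left(Z - 11\right) = 1 \cdot 6 \left(-8 - 11\right) = 1 \cdot 6 \left(-19\right) = 1 \left(-114\right) = -114$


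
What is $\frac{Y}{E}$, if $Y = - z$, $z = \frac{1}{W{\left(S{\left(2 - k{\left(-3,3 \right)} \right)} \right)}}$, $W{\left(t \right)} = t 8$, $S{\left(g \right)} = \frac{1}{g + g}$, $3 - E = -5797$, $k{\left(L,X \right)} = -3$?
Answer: $- \frac{1}{4640} \approx -0.00021552$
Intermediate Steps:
$E = 5800$ ($E = 3 - -5797 = 3 + 5797 = 5800$)
$S{\left(g \right)} = \frac{1}{2 g}$
$W{\left(t \right)} = 8 t$
$z = \frac{5}{4}$ ($z = \frac{1}{8 \frac{1}{2 \left(2 - -3\right)}} = \frac{1}{8 \frac{1}{2 \left(2 + 3\right)}} = \frac{1}{8 \frac{1}{2 \cdot 5}} = \frac{1}{8 \cdot \frac{1}{2} \cdot \frac{1}{5}} = \frac{1}{8 \cdot \frac{1}{10}} = \frac{1}{\frac{4}{5}} = \frac{5}{4} \approx 1.25$)
$Y = - \frac{5}{4}$ ($Y = \left(-1\right) \frac{5}{4} = - \frac{5}{4} \approx -1.25$)
$\frac{Y}{E} = - \frac{5}{4 \cdot 5800} = \left(- \frac{5}{4}\right) \frac{1}{5800} = - \frac{1}{4640}$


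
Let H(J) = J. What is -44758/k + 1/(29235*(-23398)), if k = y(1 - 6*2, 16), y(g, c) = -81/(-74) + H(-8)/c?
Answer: -566401291772201/7524445830 ≈ -75275.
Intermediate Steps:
y(g, c) = 81/74 - 8/c (y(g, c) = -81/(-74) - 8/c = -81*(-1/74) - 8/c = 81/74 - 8/c)
k = 22/37 (k = 81/74 - 8/16 = 81/74 - 8*1/16 = 81/74 - 1/2 = 22/37 ≈ 0.59459)
-44758/k + 1/(29235*(-23398)) = -44758/22/37 + 1/(29235*(-23398)) = -44758*37/22 + (1/29235)*(-1/23398) = -828023/11 - 1/684040530 = -566401291772201/7524445830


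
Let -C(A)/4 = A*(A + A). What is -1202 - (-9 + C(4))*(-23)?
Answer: -4353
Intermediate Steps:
C(A) = -8*A² (C(A) = -4*A*(A + A) = -4*A*2*A = -8*A²)
-1202 - (-9 + C(4))*(-23) = -1202 - (-9 - 8*4²)*(-23) = -1202 - (-9 - 8*16)*(-23) = -1202 - (-9 - 128)*(-23) = -1202 - (-137)*(-23) = -1202 - 1*3151 = -1202 - 3151 = -4353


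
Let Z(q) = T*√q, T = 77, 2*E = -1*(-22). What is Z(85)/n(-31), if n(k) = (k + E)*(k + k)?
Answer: 77*√85/1240 ≈ 0.57250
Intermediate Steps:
E = 11 (E = (-1*(-22))/2 = (½)*22 = 11)
n(k) = 2*k*(11 + k) (n(k) = (k + 11)*(k + k) = (11 + k)*(2*k) = 2*k*(11 + k))
Z(q) = 77*√q
Z(85)/n(-31) = (77*√85)/((2*(-31)*(11 - 31))) = (77*√85)/((2*(-31)*(-20))) = (77*√85)/1240 = (77*√85)*(1/1240) = 77*√85/1240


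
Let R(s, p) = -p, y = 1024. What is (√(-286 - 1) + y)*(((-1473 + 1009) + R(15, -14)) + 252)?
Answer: -202752 - 198*I*√287 ≈ -2.0275e+5 - 3354.3*I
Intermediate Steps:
(√(-286 - 1) + y)*(((-1473 + 1009) + R(15, -14)) + 252) = (√(-286 - 1) + 1024)*(((-1473 + 1009) - 1*(-14)) + 252) = (√(-287) + 1024)*((-464 + 14) + 252) = (I*√287 + 1024)*(-450 + 252) = (1024 + I*√287)*(-198) = -202752 - 198*I*√287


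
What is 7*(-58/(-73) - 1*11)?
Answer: -5215/73 ≈ -71.438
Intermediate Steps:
7*(-58/(-73) - 1*11) = 7*(-58*(-1/73) - 11) = 7*(58/73 - 11) = 7*(-745/73) = -5215/73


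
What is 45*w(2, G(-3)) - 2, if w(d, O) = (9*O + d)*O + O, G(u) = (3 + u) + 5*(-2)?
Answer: 39148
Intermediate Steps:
G(u) = -7 + u (G(u) = (3 + u) - 10 = -7 + u)
w(d, O) = O + O*(d + 9*O) (w(d, O) = (d + 9*O)*O + O = O*(d + 9*O) + O = O + O*(d + 9*O))
45*w(2, G(-3)) - 2 = 45*((-7 - 3)*(1 + 2 + 9*(-7 - 3))) - 2 = 45*(-10*(1 + 2 + 9*(-10))) - 2 = 45*(-10*(1 + 2 - 90)) - 2 = 45*(-10*(-87)) - 2 = 45*870 - 2 = 39150 - 2 = 39148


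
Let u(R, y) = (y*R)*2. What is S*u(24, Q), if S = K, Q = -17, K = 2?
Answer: -1632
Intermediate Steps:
S = 2
u(R, y) = 2*R*y (u(R, y) = (R*y)*2 = 2*R*y)
S*u(24, Q) = 2*(2*24*(-17)) = 2*(-816) = -1632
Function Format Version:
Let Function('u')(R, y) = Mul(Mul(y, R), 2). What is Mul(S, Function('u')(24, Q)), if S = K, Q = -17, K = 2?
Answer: -1632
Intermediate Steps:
S = 2
Function('u')(R, y) = Mul(2, R, y) (Function('u')(R, y) = Mul(Mul(R, y), 2) = Mul(2, R, y))
Mul(S, Function('u')(24, Q)) = Mul(2, Mul(2, 24, -17)) = Mul(2, -816) = -1632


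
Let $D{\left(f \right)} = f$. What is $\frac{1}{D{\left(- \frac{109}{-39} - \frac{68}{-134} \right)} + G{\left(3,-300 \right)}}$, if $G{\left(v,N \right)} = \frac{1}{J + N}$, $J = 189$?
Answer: $\frac{32227}{106134} \approx 0.30364$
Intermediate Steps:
$G{\left(v,N \right)} = \frac{1}{189 + N}$
$\frac{1}{D{\left(- \frac{109}{-39} - \frac{68}{-134} \right)} + G{\left(3,-300 \right)}} = \frac{1}{\left(- \frac{109}{-39} - \frac{68}{-134}\right) + \frac{1}{189 - 300}} = \frac{1}{\left(\left(-109\right) \left(- \frac{1}{39}\right) - - \frac{34}{67}\right) + \frac{1}{-111}} = \frac{1}{\left(\frac{109}{39} + \frac{34}{67}\right) - \frac{1}{111}} = \frac{1}{\frac{8629}{2613} - \frac{1}{111}} = \frac{1}{\frac{106134}{32227}} = \frac{32227}{106134}$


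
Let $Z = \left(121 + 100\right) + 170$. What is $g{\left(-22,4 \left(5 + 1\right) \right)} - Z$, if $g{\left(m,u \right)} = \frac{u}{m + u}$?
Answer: $-379$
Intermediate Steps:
$Z = 391$ ($Z = 221 + 170 = 391$)
$g{\left(-22,4 \left(5 + 1\right) \right)} - Z = \frac{4 \left(5 + 1\right)}{-22 + 4 \left(5 + 1\right)} - 391 = \frac{4 \cdot 6}{-22 + 4 \cdot 6} - 391 = \frac{24}{-22 + 24} - 391 = \frac{24}{2} - 391 = 24 \cdot \frac{1}{2} - 391 = 12 - 391 = -379$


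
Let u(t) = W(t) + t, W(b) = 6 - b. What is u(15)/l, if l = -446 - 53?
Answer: -6/499 ≈ -0.012024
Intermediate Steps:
u(t) = 6 (u(t) = (6 - t) + t = 6)
l = -499
u(15)/l = 6/(-499) = 6*(-1/499) = -6/499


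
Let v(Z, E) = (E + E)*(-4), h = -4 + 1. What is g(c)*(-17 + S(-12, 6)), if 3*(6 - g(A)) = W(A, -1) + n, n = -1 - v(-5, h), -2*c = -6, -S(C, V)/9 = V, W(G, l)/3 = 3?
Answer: -2414/3 ≈ -804.67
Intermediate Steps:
h = -3
W(G, l) = 9 (W(G, l) = 3*3 = 9)
S(C, V) = -9*V
c = 3 (c = -½*(-6) = 3)
v(Z, E) = -8*E (v(Z, E) = (2*E)*(-4) = -8*E)
n = -25 (n = -1 - (-8)*(-3) = -1 - 1*24 = -1 - 24 = -25)
g(A) = 34/3 (g(A) = 6 - (9 - 25)/3 = 6 - ⅓*(-16) = 6 + 16/3 = 34/3)
g(c)*(-17 + S(-12, 6)) = 34*(-17 - 9*6)/3 = 34*(-17 - 54)/3 = (34/3)*(-71) = -2414/3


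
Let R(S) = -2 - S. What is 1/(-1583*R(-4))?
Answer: -1/3166 ≈ -0.00031586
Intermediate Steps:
1/(-1583*R(-4)) = 1/(-1583*(-2 - 1*(-4))) = 1/(-1583*(-2 + 4)) = 1/(-1583*2) = 1/(-3166) = -1/3166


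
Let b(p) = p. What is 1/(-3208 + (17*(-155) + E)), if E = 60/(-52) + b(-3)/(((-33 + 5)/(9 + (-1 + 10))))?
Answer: -182/1063285 ≈ -0.00017117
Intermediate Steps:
E = 141/182 (E = 60/(-52) - 3*(9 + (-1 + 10))/(-33 + 5) = 60*(-1/52) - 3/((-28/(9 + 9))) = -15/13 - 3/((-28/18)) = -15/13 - 3/((-28*1/18)) = -15/13 - 3/(-14/9) = -15/13 - 3*(-9/14) = -15/13 + 27/14 = 141/182 ≈ 0.77472)
1/(-3208 + (17*(-155) + E)) = 1/(-3208 + (17*(-155) + 141/182)) = 1/(-3208 + (-2635 + 141/182)) = 1/(-3208 - 479429/182) = 1/(-1063285/182) = -182/1063285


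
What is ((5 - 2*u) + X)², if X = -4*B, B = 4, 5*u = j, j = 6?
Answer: 4489/25 ≈ 179.56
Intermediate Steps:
u = 6/5 (u = (⅕)*6 = 6/5 ≈ 1.2000)
X = -16 (X = -4*4 = -16)
((5 - 2*u) + X)² = ((5 - 2*6/5) - 16)² = ((5 - 12/5) - 16)² = (13/5 - 16)² = (-67/5)² = 4489/25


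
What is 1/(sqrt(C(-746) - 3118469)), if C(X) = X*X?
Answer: -I*sqrt(2561953)/2561953 ≈ -0.00062476*I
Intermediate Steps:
C(X) = X**2
1/(sqrt(C(-746) - 3118469)) = 1/(sqrt((-746)**2 - 3118469)) = 1/(sqrt(556516 - 3118469)) = 1/(sqrt(-2561953)) = 1/(I*sqrt(2561953)) = -I*sqrt(2561953)/2561953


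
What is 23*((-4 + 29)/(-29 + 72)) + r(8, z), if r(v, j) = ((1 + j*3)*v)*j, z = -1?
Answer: 1263/43 ≈ 29.372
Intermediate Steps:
r(v, j) = j*v*(1 + 3*j) (r(v, j) = ((1 + 3*j)*v)*j = (v*(1 + 3*j))*j = j*v*(1 + 3*j))
23*((-4 + 29)/(-29 + 72)) + r(8, z) = 23*((-4 + 29)/(-29 + 72)) - 1*8*(1 + 3*(-1)) = 23*(25/43) - 1*8*(1 - 3) = 23*(25*(1/43)) - 1*8*(-2) = 23*(25/43) + 16 = 575/43 + 16 = 1263/43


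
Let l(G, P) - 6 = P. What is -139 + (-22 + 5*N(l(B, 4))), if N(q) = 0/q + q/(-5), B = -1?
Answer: -171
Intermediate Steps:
l(G, P) = 6 + P
N(q) = -q/5 (N(q) = 0 + q*(-⅕) = 0 - q/5 = -q/5)
-139 + (-22 + 5*N(l(B, 4))) = -139 + (-22 + 5*(-(6 + 4)/5)) = -139 + (-22 + 5*(-⅕*10)) = -139 + (-22 + 5*(-2)) = -139 + (-22 - 10) = -139 - 32 = -171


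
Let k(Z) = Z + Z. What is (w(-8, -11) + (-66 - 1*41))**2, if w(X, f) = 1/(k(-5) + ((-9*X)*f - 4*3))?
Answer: 7586235801/662596 ≈ 11449.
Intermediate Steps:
k(Z) = 2*Z
w(X, f) = 1/(-22 - 9*X*f) (w(X, f) = 1/(2*(-5) + ((-9*X)*f - 4*3)) = 1/(-10 + (-9*X*f - 12)) = 1/(-10 + (-12 - 9*X*f)) = 1/(-22 - 9*X*f))
(w(-8, -11) + (-66 - 1*41))**2 = (-1/(22 + 9*(-8)*(-11)) + (-66 - 1*41))**2 = (-1/(22 + 792) + (-66 - 41))**2 = (-1/814 - 107)**2 = (-87099/814)**2 = 7586235801/662596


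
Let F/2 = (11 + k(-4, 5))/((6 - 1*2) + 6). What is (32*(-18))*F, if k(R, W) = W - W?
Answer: -6336/5 ≈ -1267.2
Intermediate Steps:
k(R, W) = 0
F = 11/5 (F = 2*((11 + 0)/((6 - 1*2) + 6)) = 2*(11/((6 - 2) + 6)) = 2*(11/(4 + 6)) = 2*(11/10) = 11/5 ≈ 2.2000)
(32*(-18))*F = (32*(-18))*(11/5) = -576*11/5 = -6336/5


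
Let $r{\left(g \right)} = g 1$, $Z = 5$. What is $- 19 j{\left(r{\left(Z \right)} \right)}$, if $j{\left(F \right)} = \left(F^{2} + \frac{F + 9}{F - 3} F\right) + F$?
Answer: $-1235$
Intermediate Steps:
$r{\left(g \right)} = g$
$j{\left(F \right)} = F + F^{2} + \frac{F \left(9 + F\right)}{-3 + F}$ ($j{\left(F \right)} = \left(F^{2} + \frac{9 + F}{-3 + F} F\right) + F = \left(F^{2} + \frac{F \left(9 + F\right)}{-3 + F}\right) + F = F + F^{2} + \frac{F \left(9 + F\right)}{-3 + F}$)
$- 19 j{\left(r{\left(Z \right)} \right)} = - 19 \frac{5 \left(6 + 5^{2} - 5\right)}{-3 + 5} = - 19 \frac{5 \left(6 + 25 - 5\right)}{2} = - 19 \cdot 5 \cdot \frac{1}{2} \cdot 26 = \left(-19\right) 65 = -1235$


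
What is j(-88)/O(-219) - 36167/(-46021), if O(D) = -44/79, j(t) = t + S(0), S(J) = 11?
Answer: 25594281/184084 ≈ 139.04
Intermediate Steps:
j(t) = 11 + t (j(t) = t + 11 = 11 + t)
O(D) = -44/79 (O(D) = -44*1/79 = -44/79)
j(-88)/O(-219) - 36167/(-46021) = (11 - 88)/(-44/79) - 36167/(-46021) = -77*(-79/44) - 36167*(-1/46021) = 553/4 + 36167/46021 = 25594281/184084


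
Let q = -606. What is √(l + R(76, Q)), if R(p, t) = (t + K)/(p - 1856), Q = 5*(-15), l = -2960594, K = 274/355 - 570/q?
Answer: I*√120591946958813823406/6382190 ≈ 1720.6*I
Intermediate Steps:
K = 61399/35855 (K = 274/355 - 570/(-606) = 274*(1/355) - 570*(-1/606) = 274/355 + 95/101 = 61399/35855 ≈ 1.7124)
Q = -75
R(p, t) = (61399/35855 + t)/(-1856 + p) (R(p, t) = (t + 61399/35855)/(p - 1856) = (61399/35855 + t)/(-1856 + p))
√(l + R(76, Q)) = √(-2960594 + (61399/35855 - 75)/(-1856 + 76)) = √(-2960594 - 2627726/35855/(-1780)) = √(-2960594 - 1/1780*(-2627726/35855)) = √(-2960594 + 1313863/31910950) = √(-94475365790437/31910950) = I*√120591946958813823406/6382190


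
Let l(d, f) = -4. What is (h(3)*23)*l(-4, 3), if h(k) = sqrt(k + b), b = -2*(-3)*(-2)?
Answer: -276*I ≈ -276.0*I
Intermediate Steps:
b = -12 (b = 6*(-2) = -12)
h(k) = sqrt(-12 + k) (h(k) = sqrt(k - 12) = sqrt(-12 + k))
(h(3)*23)*l(-4, 3) = (sqrt(-12 + 3)*23)*(-4) = (sqrt(-9)*23)*(-4) = ((3*I)*23)*(-4) = (69*I)*(-4) = -276*I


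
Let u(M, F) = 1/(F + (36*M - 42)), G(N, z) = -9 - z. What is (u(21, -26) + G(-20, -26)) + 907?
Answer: 635713/688 ≈ 924.00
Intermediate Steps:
u(M, F) = 1/(-42 + F + 36*M) (u(M, F) = 1/(F + (-42 + 36*M)) = 1/(-42 + F + 36*M))
(u(21, -26) + G(-20, -26)) + 907 = (1/(-42 - 26 + 36*21) + (-9 - 1*(-26))) + 907 = (1/(-42 - 26 + 756) + (-9 + 26)) + 907 = (1/688 + 17) + 907 = 11697/688 + 907 = 635713/688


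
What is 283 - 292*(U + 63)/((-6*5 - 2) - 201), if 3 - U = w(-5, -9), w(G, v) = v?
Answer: 87839/233 ≈ 376.99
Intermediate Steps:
U = 12 (U = 3 - 1*(-9) = 3 + 9 = 12)
283 - 292*(U + 63)/((-6*5 - 2) - 201) = 283 - 292*(12 + 63)/((-6*5 - 2) - 201) = 283 - 21900/((-30 - 2) - 201) = 283 - 21900/(-32 - 201) = 283 - 21900/(-233) = 283 - 21900*(-1)/233 = 283 - 292*(-75/233) = 283 + 21900/233 = 87839/233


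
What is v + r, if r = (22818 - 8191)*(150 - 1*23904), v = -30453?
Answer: -347480211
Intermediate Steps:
r = -347449758 (r = 14627*(150 - 23904) = 14627*(-23754) = -347449758)
v + r = -30453 - 347449758 = -347480211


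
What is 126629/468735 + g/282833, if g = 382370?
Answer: 215045061907/132573726255 ≈ 1.6221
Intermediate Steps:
126629/468735 + g/282833 = 126629/468735 + 382370/282833 = 215045061907/132573726255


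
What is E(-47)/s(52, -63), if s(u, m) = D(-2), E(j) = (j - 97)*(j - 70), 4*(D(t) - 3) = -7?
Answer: 67392/5 ≈ 13478.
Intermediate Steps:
D(t) = 5/4 (D(t) = 3 + (¼)*(-7) = 3 - 7/4 = 5/4)
E(j) = (-97 + j)*(-70 + j)
s(u, m) = 5/4
E(-47)/s(52, -63) = (6790 + (-47)² - 167*(-47))/(5/4) = (6790 + 2209 + 7849)*(⅘) = 16848*(⅘) = 67392/5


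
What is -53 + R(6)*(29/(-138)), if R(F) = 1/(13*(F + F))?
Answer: -1141013/21528 ≈ -53.001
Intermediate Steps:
R(F) = 1/(26*F) (R(F) = 1/(13*(2*F)) = 1/(26*F))
-53 + R(6)*(29/(-138)) = -53 + ((1/26)/6)*(29/(-138)) = -53 + ((1/26)*(⅙))*(29*(-1/138)) = -53 + (1/156)*(-29/138) = -53 - 29/21528 = -1141013/21528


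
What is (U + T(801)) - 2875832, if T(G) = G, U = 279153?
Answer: -2595878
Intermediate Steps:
(U + T(801)) - 2875832 = (279153 + 801) - 2875832 = 279954 - 2875832 = -2595878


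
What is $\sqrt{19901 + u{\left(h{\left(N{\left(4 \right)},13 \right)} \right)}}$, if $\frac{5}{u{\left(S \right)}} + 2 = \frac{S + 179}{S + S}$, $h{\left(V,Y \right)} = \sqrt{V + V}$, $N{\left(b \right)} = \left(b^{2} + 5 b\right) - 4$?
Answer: $\frac{\sqrt{19125357}}{31} \approx 141.07$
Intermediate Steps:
$N{\left(b \right)} = -4 + b^{2} + 5 b$
$h{\left(V,Y \right)} = \sqrt{2} \sqrt{V}$ ($h{\left(V,Y \right)} = \sqrt{2 V} = \sqrt{2} \sqrt{V}$)
$u{\left(S \right)} = \frac{5}{-2 + \frac{179 + S}{2 S}}$ ($u{\left(S \right)} = \frac{5}{-2 + \frac{S + 179}{S + S}} = \frac{5}{-2 + \frac{179 + S}{2 S}}$)
$\sqrt{19901 + u{\left(h{\left(N{\left(4 \right)},13 \right)} \right)}} = \sqrt{19901 - \frac{10 \sqrt{2} \sqrt{-4 + 4^{2} + 5 \cdot 4}}{-179 + 3 \sqrt{2} \sqrt{-4 + 4^{2} + 5 \cdot 4}}} = \sqrt{19901 - \frac{10 \sqrt{2} \sqrt{-4 + 16 + 20}}{-179 + 3 \sqrt{2} \sqrt{-4 + 16 + 20}}} = \sqrt{19901 - \frac{10 \sqrt{2} \sqrt{32}}{-179 + 3 \sqrt{2} \sqrt{32}}} = \sqrt{19901 - \frac{10 \sqrt{2} \cdot 4 \sqrt{2}}{-179 + 3 \sqrt{2} \cdot 4 \sqrt{2}}} = \sqrt{19901 - \frac{80}{-179 + 3 \cdot 8}} = \sqrt{19901 - \frac{80}{-179 + 24}} = \sqrt{19901 - \frac{80}{-155}} = \sqrt{19901 - 80 \left(- \frac{1}{155}\right)} = \sqrt{19901 + \frac{16}{31}} = \sqrt{\frac{616947}{31}} = \frac{\sqrt{19125357}}{31}$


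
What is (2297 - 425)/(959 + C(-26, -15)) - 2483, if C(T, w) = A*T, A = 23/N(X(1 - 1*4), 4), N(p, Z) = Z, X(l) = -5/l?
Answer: -4016233/1619 ≈ -2480.7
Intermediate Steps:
A = 23/4 ≈ 5.7500
C(T, w) = 23*T/4
(2297 - 425)/(959 + C(-26, -15)) - 2483 = (2297 - 425)/(959 + (23/4)*(-26)) - 2483 = 1872/(959 - 299/2) - 2483 = 1872/(1619/2) - 2483 = 1872*(2/1619) - 2483 = 3744/1619 - 2483 = -4016233/1619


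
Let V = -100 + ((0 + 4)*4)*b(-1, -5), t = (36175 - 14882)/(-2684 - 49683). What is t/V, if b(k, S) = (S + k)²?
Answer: -21293/24926692 ≈ -0.00085422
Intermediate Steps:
t = -21293/52367 (t = 21293/(-52367) = 21293*(-1/52367) = -21293/52367 ≈ -0.40661)
V = 476 (V = -100 + ((0 + 4)*4)*(-5 - 1)² = -100 + (4*4)*(-6)² = -100 + 16*36 = -100 + 576 = 476)
t/V = -21293/52367/476 = -21293/52367*1/476 = -21293/24926692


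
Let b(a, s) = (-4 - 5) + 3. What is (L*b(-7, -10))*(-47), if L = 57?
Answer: 16074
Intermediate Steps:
b(a, s) = -6 (b(a, s) = -9 + 3 = -6)
(L*b(-7, -10))*(-47) = (57*(-6))*(-47) = -342*(-47) = 16074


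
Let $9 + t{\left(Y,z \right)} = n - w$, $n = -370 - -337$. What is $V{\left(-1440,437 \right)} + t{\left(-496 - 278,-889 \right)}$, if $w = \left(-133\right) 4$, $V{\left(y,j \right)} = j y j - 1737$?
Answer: $-274996607$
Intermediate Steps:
$V{\left(y,j \right)} = -1737 + y j^{2}$ ($V{\left(y,j \right)} = y j^{2} - 1737 = -1737 + y j^{2}$)
$w = -532$
$n = -33$ ($n = -370 + 337 = -33$)
$t{\left(Y,z \right)} = 490$ ($t{\left(Y,z \right)} = -9 - -499 = -9 + \left(-33 + 532\right) = -9 + 499 = 490$)
$V{\left(-1440,437 \right)} + t{\left(-496 - 278,-889 \right)} = \left(-1737 - 1440 \cdot 437^{2}\right) + 490 = \left(-1737 - 274995360\right) + 490 = -274997097 + 490 = -274996607$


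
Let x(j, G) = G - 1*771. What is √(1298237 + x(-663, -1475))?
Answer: 3*√143999 ≈ 1138.4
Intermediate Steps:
x(j, G) = -771 + G (x(j, G) = G - 771 = -771 + G)
√(1298237 + x(-663, -1475)) = √(1298237 + (-771 - 1475)) = √(1298237 - 2246) = √1295991 = 3*√143999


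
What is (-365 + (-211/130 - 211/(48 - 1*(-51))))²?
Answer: 22523272565161/165636900 ≈ 1.3598e+5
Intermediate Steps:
(-365 + (-211/130 - 211/(48 - 1*(-51))))² = (-365 + (-211*1/130 - 211/(48 + 51)))² = (-365 + (-211/130 - 211/99))² = (-365 - 48319/12870)² = (-4745869/12870)² = 22523272565161/165636900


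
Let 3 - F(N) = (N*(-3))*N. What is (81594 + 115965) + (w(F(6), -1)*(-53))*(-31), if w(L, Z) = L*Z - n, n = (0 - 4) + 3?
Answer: 16829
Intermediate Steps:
n = -1 (n = -4 + 3 = -1)
F(N) = 3 + 3*N² (F(N) = 3 - N*(-3)*N = 3 - (-3*N)*N = 3 - (-3)*N² = 3 + 3*N²)
w(L, Z) = 1 + L*Z (w(L, Z) = L*Z - 1*(-1) = L*Z + 1 = 1 + L*Z)
(81594 + 115965) + (w(F(6), -1)*(-53))*(-31) = (81594 + 115965) + ((1 + (3 + 3*6²)*(-1))*(-53))*(-31) = 197559 + ((1 + (3 + 3*36)*(-1))*(-53))*(-31) = 197559 + ((1 + (3 + 108)*(-1))*(-53))*(-31) = 197559 + ((1 + 111*(-1))*(-53))*(-31) = 197559 + ((1 - 111)*(-53))*(-31) = 197559 - 110*(-53)*(-31) = 197559 + 5830*(-31) = 197559 - 180730 = 16829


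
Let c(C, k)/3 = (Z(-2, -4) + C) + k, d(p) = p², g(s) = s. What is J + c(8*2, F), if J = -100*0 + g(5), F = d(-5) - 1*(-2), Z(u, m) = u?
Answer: 128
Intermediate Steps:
F = 27 (F = (-5)² - 1*(-2) = 25 + 2 = 27)
c(C, k) = -6 + 3*C + 3*k (c(C, k) = 3*((-2 + C) + k) = 3*(-2 + C + k) = -6 + 3*C + 3*k)
J = 5 (J = -100*0 + 5 = 0 + 5 = 5)
J + c(8*2, F) = 5 + (-6 + 3*(8*2) + 3*27) = 5 + (-6 + 3*16 + 81) = 5 + (-6 + 48 + 81) = 5 + 123 = 128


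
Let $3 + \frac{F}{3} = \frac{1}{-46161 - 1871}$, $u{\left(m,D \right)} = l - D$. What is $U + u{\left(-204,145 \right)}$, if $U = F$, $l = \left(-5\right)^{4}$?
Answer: $\frac{22623069}{48032} \approx 471.0$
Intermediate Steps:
$l = 625$
$u{\left(m,D \right)} = 625 - D$
$F = - \frac{432291}{48032}$ ($F = -9 + \frac{3}{-46161 - 1871} = -9 + \frac{3}{-48032} = -9 + 3 \left(- \frac{1}{48032}\right) = -9 - \frac{3}{48032} = - \frac{432291}{48032} \approx -9.0001$)
$U = - \frac{432291}{48032} \approx -9.0001$
$U + u{\left(-204,145 \right)} = - \frac{432291}{48032} + \left(625 - 145\right) = - \frac{432291}{48032} + 480 = \frac{22623069}{48032}$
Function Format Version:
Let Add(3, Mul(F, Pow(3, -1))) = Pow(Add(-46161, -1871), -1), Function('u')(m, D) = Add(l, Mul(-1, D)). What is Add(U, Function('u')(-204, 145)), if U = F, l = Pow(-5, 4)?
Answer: Rational(22623069, 48032) ≈ 471.00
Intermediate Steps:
l = 625
Function('u')(m, D) = Add(625, Mul(-1, D))
F = Rational(-432291, 48032) (F = Add(-9, Mul(3, Pow(Add(-46161, -1871), -1))) = Add(-9, Mul(3, Pow(-48032, -1))) = Add(-9, Mul(3, Rational(-1, 48032))) = Add(-9, Rational(-3, 48032)) = Rational(-432291, 48032) ≈ -9.0001)
U = Rational(-432291, 48032) ≈ -9.0001
Add(U, Function('u')(-204, 145)) = Add(Rational(-432291, 48032), Add(625, Mul(-1, 145))) = Add(Rational(-432291, 48032), Add(625, -145)) = Add(Rational(-432291, 48032), 480) = Rational(22623069, 48032)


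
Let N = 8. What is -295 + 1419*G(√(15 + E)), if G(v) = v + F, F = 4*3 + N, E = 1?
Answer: 33761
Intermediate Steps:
F = 20 (F = 4*3 + 8 = 12 + 8 = 20)
G(v) = 20 + v (G(v) = v + 20 = 20 + v)
-295 + 1419*G(√(15 + E)) = -295 + 1419*(20 + √(15 + 1)) = -295 + 1419*(20 + √16) = -295 + 1419*(20 + 4) = -295 + 1419*24 = -295 + 34056 = 33761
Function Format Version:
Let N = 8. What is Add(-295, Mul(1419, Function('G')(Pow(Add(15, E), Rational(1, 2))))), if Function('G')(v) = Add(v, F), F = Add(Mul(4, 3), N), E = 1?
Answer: 33761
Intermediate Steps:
F = 20 (F = Add(Mul(4, 3), 8) = Add(12, 8) = 20)
Function('G')(v) = Add(20, v) (Function('G')(v) = Add(v, 20) = Add(20, v))
Add(-295, Mul(1419, Function('G')(Pow(Add(15, E), Rational(1, 2))))) = Add(-295, Mul(1419, Add(20, Pow(Add(15, 1), Rational(1, 2))))) = Add(-295, Mul(1419, Add(20, Pow(16, Rational(1, 2))))) = Add(-295, Mul(1419, Add(20, 4))) = Add(-295, Mul(1419, 24)) = Add(-295, 34056) = 33761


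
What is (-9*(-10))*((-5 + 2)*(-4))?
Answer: 1080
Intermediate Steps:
(-9*(-10))*((-5 + 2)*(-4)) = 90*(-3*(-4)) = 90*12 = 1080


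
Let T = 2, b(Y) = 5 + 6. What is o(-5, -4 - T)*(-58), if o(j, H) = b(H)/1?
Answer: -638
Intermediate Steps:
b(Y) = 11
o(j, H) = 11 (o(j, H) = 11/1 = 11*1 = 11)
o(-5, -4 - T)*(-58) = 11*(-58) = -638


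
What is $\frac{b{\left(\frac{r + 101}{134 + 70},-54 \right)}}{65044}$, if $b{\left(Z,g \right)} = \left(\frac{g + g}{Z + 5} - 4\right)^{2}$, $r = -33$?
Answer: $\frac{9409}{1040704} \approx 0.009041$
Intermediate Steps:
$b{\left(Z,g \right)} = \left(-4 + \frac{2 g}{5 + Z}\right)^{2}$ ($b{\left(Z,g \right)} = \left(\frac{2 g}{5 + Z} - 4\right)^{2} = \left(-4 + \frac{2 g}{5 + Z}\right)^{2}$)
$\frac{b{\left(\frac{r + 101}{134 + 70},-54 \right)}}{65044} = \frac{4 \frac{1}{\left(5 + \frac{-33 + 101}{134 + 70}\right)^{2}} \left(10 - -54 + 2 \frac{-33 + 101}{134 + 70}\right)^{2}}{65044} = \frac{4 \left(10 + 54 + 2 \cdot \frac{68}{204}\right)^{2}}{\left(5 + \frac{68}{204}\right)^{2}} \cdot \frac{1}{65044} = \frac{4 \left(10 + 54 + 2 \cdot 68 \cdot \frac{1}{204}\right)^{2}}{\left(5 + 68 \cdot \frac{1}{204}\right)^{2}} \cdot \frac{1}{65044} = \frac{4 \left(10 + 54 + 2 \cdot \frac{1}{3}\right)^{2}}{\left(5 + \frac{1}{3}\right)^{2}} \cdot \frac{1}{65044} = \frac{4 \left(10 + 54 + \frac{2}{3}\right)^{2}}{\frac{256}{9}} \cdot \frac{1}{65044} = 4 \cdot \frac{9}{256} \left(\frac{194}{3}\right)^{2} \cdot \frac{1}{65044} = 4 \cdot \frac{9}{256} \cdot \frac{37636}{9} \cdot \frac{1}{65044} = \frac{9409}{16} \cdot \frac{1}{65044} = \frac{9409}{1040704}$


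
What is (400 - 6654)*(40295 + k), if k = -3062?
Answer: -232855182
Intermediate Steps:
(400 - 6654)*(40295 + k) = (400 - 6654)*(40295 - 3062) = -6254*37233 = -232855182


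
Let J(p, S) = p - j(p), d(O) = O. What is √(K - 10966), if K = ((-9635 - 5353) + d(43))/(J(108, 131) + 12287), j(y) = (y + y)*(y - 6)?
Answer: I*√1018287793889/9637 ≈ 104.71*I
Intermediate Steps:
j(y) = 2*y*(-6 + y) (j(y) = (2*y)*(-6 + y) = 2*y*(-6 + y))
J(p, S) = p - 2*p*(-6 + p)
K = 14945/9637 (K = ((-9635 - 5353) + 43)/(108*(13 - 2*108) + 12287) = (-14988 + 43)/(108*(13 - 216) + 12287) = -14945/(108*(-203) + 12287) = -14945/(-21924 + 12287) = -14945/(-9637) = -14945*(-1/9637) = 14945/9637 ≈ 1.5508)
√(K - 10966) = √(14945/9637 - 10966) = √(-105664397/9637) = I*√1018287793889/9637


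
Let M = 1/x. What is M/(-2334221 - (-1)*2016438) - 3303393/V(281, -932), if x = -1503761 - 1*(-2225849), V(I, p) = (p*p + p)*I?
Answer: -189505160686264681/13987262013679918152 ≈ -0.013548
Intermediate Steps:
V(I, p) = I*(p + p²) (V(I, p) = (p² + p)*I = (p + p²)*I = I*(p + p²))
x = 722088 (x = -1503761 + 2225849 = 722088)
M = 1/722088 ≈ 1.3849e-6
M/(-2334221 - (-1)*2016438) - 3303393/V(281, -932) = 1/(722088*(-2334221 - (-1)*2016438)) - 3303393*(-1/(261892*(1 - 932))) = 1/(722088*(-2334221 - 1*(-2016438))) - 3303393/(281*(-932)*(-931)) = 1/(722088*(-2334221 + 2016438)) - 3303393/243821452 = (1/722088)/(-317783) - 3303393*1/243821452 = (1/722088)*(-1/317783) - 3303393/243821452 = -1/229467290904 - 3303393/243821452 = -189505160686264681/13987262013679918152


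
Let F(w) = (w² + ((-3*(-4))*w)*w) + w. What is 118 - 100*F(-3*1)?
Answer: -11282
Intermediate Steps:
F(w) = w + 13*w² (F(w) = (w² + (12*w)*w) + w = (w² + 12*w²) + w = 13*w² + w = w + 13*w²)
118 - 100*F(-3*1) = 118 - 100*(-3*1)*(1 + 13*(-3*1)) = 118 - (-300)*(1 + 13*(-3)) = 118 - (-300)*(1 - 39) = 118 - (-300)*(-38) = 118 - 100*114 = 118 - 11400 = -11282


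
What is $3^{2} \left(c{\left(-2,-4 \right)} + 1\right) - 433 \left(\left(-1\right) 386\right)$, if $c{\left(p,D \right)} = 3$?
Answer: $167174$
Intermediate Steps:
$3^{2} \left(c{\left(-2,-4 \right)} + 1\right) - 433 \left(\left(-1\right) 386\right) = 3^{2} \left(3 + 1\right) - 433 \left(\left(-1\right) 386\right) = 9 \cdot 4 - -167138 = 36 + 167138 = 167174$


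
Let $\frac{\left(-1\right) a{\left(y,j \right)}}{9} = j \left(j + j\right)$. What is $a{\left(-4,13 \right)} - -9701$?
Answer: $6659$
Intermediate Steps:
$a{\left(y,j \right)} = - 18 j^{2}$ ($a{\left(y,j \right)} = - 9 j \left(j + j\right) = - 9 j 2 j = - 9 \cdot 2 j^{2} = - 18 j^{2}$)
$a{\left(-4,13 \right)} - -9701 = - 18 \cdot 13^{2} - -9701 = \left(-18\right) 169 + 9701 = -3042 + 9701 = 6659$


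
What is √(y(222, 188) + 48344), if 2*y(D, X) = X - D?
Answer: √48327 ≈ 219.83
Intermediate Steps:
y(D, X) = X/2 - D/2 (y(D, X) = (X - D)/2 = X/2 - D/2)
√(y(222, 188) + 48344) = √(((½)*188 - ½*222) + 48344) = √((94 - 111) + 48344) = √(-17 + 48344) = √48327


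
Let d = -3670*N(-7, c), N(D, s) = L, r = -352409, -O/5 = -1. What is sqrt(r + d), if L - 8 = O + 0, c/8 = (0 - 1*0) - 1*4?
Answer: I*sqrt(400119) ≈ 632.55*I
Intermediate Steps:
O = 5 (O = -5*(-1) = 5)
c = -32 (c = 8*((0 - 1*0) - 1*4) = 8*((0 + 0) - 4) = 8*(0 - 4) = 8*(-4) = -32)
L = 13 (L = 8 + (5 + 0) = 8 + 5 = 13)
N(D, s) = 13
d = -47710 (d = -3670*13 = -47710)
sqrt(r + d) = sqrt(-352409 - 47710) = sqrt(-400119) = I*sqrt(400119)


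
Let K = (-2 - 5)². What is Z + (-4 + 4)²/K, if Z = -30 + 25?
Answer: -5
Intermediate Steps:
Z = -5
K = 49 (K = (-7)² = 49)
Z + (-4 + 4)²/K = -5 + (-4 + 4)²/49 = -5 + 0²*(1/49) = -5 + 0*(1/49) = -5 + 0 = -5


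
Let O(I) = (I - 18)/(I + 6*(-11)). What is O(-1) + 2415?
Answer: 161824/67 ≈ 2415.3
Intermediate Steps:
O(I) = (-18 + I)/(-66 + I) (O(I) = (-18 + I)/(I - 66) = (-18 + I)/(-66 + I))
O(-1) + 2415 = (-18 - 1)/(-66 - 1) + 2415 = -19/(-67) + 2415 = -1/67*(-19) + 2415 = 19/67 + 2415 = 161824/67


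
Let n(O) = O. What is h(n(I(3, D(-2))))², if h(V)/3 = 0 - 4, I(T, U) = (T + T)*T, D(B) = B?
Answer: 144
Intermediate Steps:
I(T, U) = 2*T² (I(T, U) = (2*T)*T = 2*T²)
h(V) = -12 (h(V) = 3*(0 - 4) = 3*(-4) = -12)
h(n(I(3, D(-2))))² = (-12)² = 144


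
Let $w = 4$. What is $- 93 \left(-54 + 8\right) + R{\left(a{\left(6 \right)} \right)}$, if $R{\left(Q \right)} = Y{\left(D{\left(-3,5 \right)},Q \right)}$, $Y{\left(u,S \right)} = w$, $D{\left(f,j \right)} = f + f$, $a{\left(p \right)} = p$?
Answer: $4282$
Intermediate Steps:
$D{\left(f,j \right)} = 2 f$
$Y{\left(u,S \right)} = 4$
$R{\left(Q \right)} = 4$
$- 93 \left(-54 + 8\right) + R{\left(a{\left(6 \right)} \right)} = - 93 \left(-54 + 8\right) + 4 = \left(-93\right) \left(-46\right) + 4 = 4278 + 4 = 4282$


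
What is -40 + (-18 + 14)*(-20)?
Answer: 40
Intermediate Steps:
-40 + (-18 + 14)*(-20) = -40 - 4*(-20) = -40 + 80 = 40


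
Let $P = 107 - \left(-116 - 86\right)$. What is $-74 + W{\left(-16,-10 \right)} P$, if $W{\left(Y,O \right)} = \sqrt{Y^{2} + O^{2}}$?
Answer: $-74 + 618 \sqrt{89} \approx 5756.2$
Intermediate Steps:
$W{\left(Y,O \right)} = \sqrt{O^{2} + Y^{2}}$
$P = 309$ ($P = 107 - -202 = 107 + 202 = 309$)
$-74 + W{\left(-16,-10 \right)} P = -74 + \sqrt{\left(-10\right)^{2} + \left(-16\right)^{2}} \cdot 309 = -74 + \sqrt{100 + 256} \cdot 309 = -74 + \sqrt{356} \cdot 309 = -74 + 2 \sqrt{89} \cdot 309 = -74 + 618 \sqrt{89}$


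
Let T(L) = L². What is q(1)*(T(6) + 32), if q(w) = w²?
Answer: 68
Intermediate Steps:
q(1)*(T(6) + 32) = 1²*(6² + 32) = 1*(36 + 32) = 1*68 = 68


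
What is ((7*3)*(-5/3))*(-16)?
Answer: 560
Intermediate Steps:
((7*3)*(-5/3))*(-16) = (21*(-5*⅓))*(-16) = (21*(-5/3))*(-16) = -35*(-16) = 560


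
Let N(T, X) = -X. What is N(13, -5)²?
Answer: 25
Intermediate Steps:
N(13, -5)² = (-1*(-5))² = 5² = 25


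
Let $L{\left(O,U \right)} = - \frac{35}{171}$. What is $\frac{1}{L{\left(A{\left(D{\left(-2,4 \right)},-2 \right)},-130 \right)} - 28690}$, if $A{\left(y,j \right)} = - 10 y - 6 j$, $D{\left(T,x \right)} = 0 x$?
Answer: $- \frac{171}{4906025} \approx -3.4855 \cdot 10^{-5}$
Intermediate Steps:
$D{\left(T,x \right)} = 0$
$L{\left(O,U \right)} = - \frac{35}{171}$ ($L{\left(O,U \right)} = \left(-35\right) \frac{1}{171} = - \frac{35}{171}$)
$\frac{1}{L{\left(A{\left(D{\left(-2,4 \right)},-2 \right)},-130 \right)} - 28690} = \frac{1}{- \frac{35}{171} - 28690} = \frac{1}{- \frac{4906025}{171}} = - \frac{171}{4906025}$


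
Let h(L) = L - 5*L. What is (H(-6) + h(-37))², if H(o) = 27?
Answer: 30625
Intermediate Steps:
h(L) = -4*L
(H(-6) + h(-37))² = (27 - 4*(-37))² = (27 + 148)² = 175² = 30625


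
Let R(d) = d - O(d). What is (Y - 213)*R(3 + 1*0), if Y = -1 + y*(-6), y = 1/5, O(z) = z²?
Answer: 6456/5 ≈ 1291.2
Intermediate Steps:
R(d) = d - d²
y = ⅕ ≈ 0.20000
Y = -11/5 (Y = -1 + (⅕)*(-6) = -1 - 6/5 = -11/5 ≈ -2.2000)
(Y - 213)*R(3 + 1*0) = (-11/5 - 213)*((3 + 1*0)*(1 - (3 + 1*0))) = -1076*(3 + 0)*(1 - (3 + 0))/5 = -3228*(1 - 1*3)/5 = -3228*(1 - 3)/5 = -3228*(-2)/5 = -1076/5*(-6) = 6456/5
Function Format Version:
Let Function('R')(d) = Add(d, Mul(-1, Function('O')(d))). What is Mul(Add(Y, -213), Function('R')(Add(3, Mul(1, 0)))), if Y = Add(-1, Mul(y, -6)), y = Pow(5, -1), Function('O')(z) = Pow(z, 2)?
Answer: Rational(6456, 5) ≈ 1291.2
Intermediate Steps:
Function('R')(d) = Add(d, Mul(-1, Pow(d, 2)))
y = Rational(1, 5) ≈ 0.20000
Y = Rational(-11, 5) (Y = Add(-1, Mul(Rational(1, 5), -6)) = Add(-1, Rational(-6, 5)) = Rational(-11, 5) ≈ -2.2000)
Mul(Add(Y, -213), Function('R')(Add(3, Mul(1, 0)))) = Mul(Add(Rational(-11, 5), -213), Mul(Add(3, Mul(1, 0)), Add(1, Mul(-1, Add(3, Mul(1, 0)))))) = Mul(Rational(-1076, 5), Mul(Add(3, 0), Add(1, Mul(-1, Add(3, 0))))) = Mul(Rational(-1076, 5), Mul(3, Add(1, Mul(-1, 3)))) = Mul(Rational(-1076, 5), Mul(3, Add(1, -3))) = Mul(Rational(-1076, 5), Mul(3, -2)) = Mul(Rational(-1076, 5), -6) = Rational(6456, 5)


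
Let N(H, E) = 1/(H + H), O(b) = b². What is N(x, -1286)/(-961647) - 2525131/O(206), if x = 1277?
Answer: -3100919499037907/52112393321484 ≈ -59.504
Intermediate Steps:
N(H, E) = 1/(2*H)
N(x, -1286)/(-961647) - 2525131/O(206) = ((½)/1277)/(-961647) - 2525131/(206²) = ((½)*(1/1277))*(-1/961647) - 2525131/42436 = (1/2554)*(-1/961647) - 2525131*1/42436 = -1/2456046438 - 2525131/42436 = -3100919499037907/52112393321484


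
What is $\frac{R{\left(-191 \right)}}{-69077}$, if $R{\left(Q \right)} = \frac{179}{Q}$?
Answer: $\frac{179}{13193707} \approx 1.3567 \cdot 10^{-5}$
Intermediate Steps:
$\frac{R{\left(-191 \right)}}{-69077} = \frac{179 \frac{1}{-191}}{-69077} = 179 \left(- \frac{1}{191}\right) \left(- \frac{1}{69077}\right) = \left(- \frac{179}{191}\right) \left(- \frac{1}{69077}\right) = \frac{179}{13193707}$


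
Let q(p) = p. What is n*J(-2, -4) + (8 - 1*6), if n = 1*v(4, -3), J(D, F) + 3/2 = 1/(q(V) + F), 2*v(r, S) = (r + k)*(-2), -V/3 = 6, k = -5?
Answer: 5/11 ≈ 0.45455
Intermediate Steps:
V = -18 (V = -3*6 = -18)
v(r, S) = 5 - r (v(r, S) = ((r - 5)*(-2))/2 = ((-5 + r)*(-2))/2 = (10 - 2*r)/2 = 5 - r)
J(D, F) = -3/2 + 1/(-18 + F)
n = 1 (n = 1*(5 - 1*4) = 1*(5 - 4) = 1*1 = 1)
n*J(-2, -4) + (8 - 1*6) = 1*((56 - 3*(-4))/(2*(-18 - 4))) + (8 - 1*6) = 1*((½)*(56 + 12)/(-22)) + (8 - 6) = 1*((½)*(-1/22)*68) + 2 = 1*(-17/11) + 2 = -17/11 + 2 = 5/11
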